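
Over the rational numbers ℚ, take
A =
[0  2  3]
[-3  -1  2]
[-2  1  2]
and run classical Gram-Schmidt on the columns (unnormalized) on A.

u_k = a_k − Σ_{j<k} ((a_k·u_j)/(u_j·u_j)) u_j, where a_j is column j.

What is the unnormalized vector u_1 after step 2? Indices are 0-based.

u_1 = (2, -10/13, 15/13)

Step 1: u_0 = a_0 = (0, -3, -2).
Step 2: u_1 = a_1 − (1/13)·u_0 = (2, -10/13, 15/13).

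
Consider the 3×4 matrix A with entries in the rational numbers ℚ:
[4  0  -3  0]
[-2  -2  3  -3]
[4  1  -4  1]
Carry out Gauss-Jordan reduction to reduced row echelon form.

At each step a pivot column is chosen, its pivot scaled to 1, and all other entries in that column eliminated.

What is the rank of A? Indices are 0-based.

rank = 3

pivot(0,0)=4: scale R0 → (1, 0, -3/4, 0)
  clear (1,0): R1 −= (-2)R0 → (0, -2, 3/2, -3)
  clear (2,0): R2 −= (4)R0 → (0, 1, -1, 1)
pivot(1,1)=-2: scale R1 → (0, 1, -3/4, 3/2)
  clear (2,1): R2 −= (1)R1 → (0, 0, -1/4, -1/2)
pivot(2,2)=-1/4: scale R2 → (0, 0, 1, 2)
  clear (0,2): R0 −= (-3/4)R2 → (1, 0, 0, 3/2)
  clear (1,2): R1 −= (-3/4)R2 → (0, 1, 0, 3)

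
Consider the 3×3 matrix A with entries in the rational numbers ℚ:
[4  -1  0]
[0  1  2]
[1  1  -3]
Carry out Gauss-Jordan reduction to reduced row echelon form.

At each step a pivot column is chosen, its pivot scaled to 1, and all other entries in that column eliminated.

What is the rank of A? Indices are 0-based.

pivot(0,0)=4: scale R0 → (1, -1/4, 0)
  clear (2,0): R2 −= (1)R0 → (0, 5/4, -3)
pivot(1,1)=1: scale R1 → (0, 1, 2)
  clear (0,1): R0 −= (-1/4)R1 → (1, 0, 1/2)
  clear (2,1): R2 −= (5/4)R1 → (0, 0, -11/2)
pivot(2,2)=-11/2: scale R2 → (0, 0, 1)
  clear (0,2): R0 −= (1/2)R2 → (1, 0, 0)
  clear (1,2): R1 −= (2)R2 → (0, 1, 0)

rank = 3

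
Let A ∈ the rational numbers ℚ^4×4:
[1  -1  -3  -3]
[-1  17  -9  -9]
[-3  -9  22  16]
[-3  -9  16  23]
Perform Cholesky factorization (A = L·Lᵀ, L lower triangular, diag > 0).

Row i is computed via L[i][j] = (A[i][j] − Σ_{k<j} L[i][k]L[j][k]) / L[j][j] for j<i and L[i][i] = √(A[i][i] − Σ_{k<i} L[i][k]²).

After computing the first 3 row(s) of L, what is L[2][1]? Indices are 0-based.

Step 1: L[0][0] = √(1) = 1.
  L[1][0] = (-1) / L[0][0] = -1.
Step 2: L[1][1] = √(16) = 4.
  L[2][0] = (-3) / L[0][0] = -3.
  L[2][1] = (-12) / L[1][1] = -3.
Step 3: L[2][2] = √(4) = 2.

L[2][1] = -3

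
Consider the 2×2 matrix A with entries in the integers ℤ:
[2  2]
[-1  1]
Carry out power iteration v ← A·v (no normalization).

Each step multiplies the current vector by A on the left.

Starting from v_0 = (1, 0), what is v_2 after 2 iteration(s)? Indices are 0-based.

v_0 = (1, 0).
v_1 = A·v_0 = (2, -1).
v_2 = A·v_1 = (2, -3).

v_2 = (2, -3)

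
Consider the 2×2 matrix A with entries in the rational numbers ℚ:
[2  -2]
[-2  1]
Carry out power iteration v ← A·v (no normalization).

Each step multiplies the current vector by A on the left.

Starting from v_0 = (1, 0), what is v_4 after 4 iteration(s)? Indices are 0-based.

v_4 = (100, -78)

v_0 = (1, 0).
v_1 = A·v_0 = (2, -2).
v_2 = A·v_1 = (8, -6).
v_3 = A·v_2 = (28, -22).
v_4 = A·v_3 = (100, -78).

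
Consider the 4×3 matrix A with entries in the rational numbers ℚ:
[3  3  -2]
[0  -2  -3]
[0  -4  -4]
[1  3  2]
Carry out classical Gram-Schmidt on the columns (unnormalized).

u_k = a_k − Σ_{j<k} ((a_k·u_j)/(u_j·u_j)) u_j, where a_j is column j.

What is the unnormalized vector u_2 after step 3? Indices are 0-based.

u_2 = (-7/59, -43/59, 32/59, 21/59)

Step 1: u_0 = a_0 = (3, 0, 0, 1).
Step 2: u_1 = a_1 − (6/5)·u_0 = (-3/5, -2, -4, 9/5).
Step 3: u_2 = a_2 − (-2/5)·u_0 − (67/59)·u_1 = (-7/59, -43/59, 32/59, 21/59).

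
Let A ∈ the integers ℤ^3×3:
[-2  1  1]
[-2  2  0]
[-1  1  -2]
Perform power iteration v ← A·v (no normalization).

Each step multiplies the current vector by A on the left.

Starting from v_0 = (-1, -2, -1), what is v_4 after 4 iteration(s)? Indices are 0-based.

v_0 = (-1, -2, -1).
v_1 = A·v_0 = (-1, -2, 1).
v_2 = A·v_1 = (1, -2, -3).
v_3 = A·v_2 = (-7, -6, 3).
v_4 = A·v_3 = (11, 2, -5).

v_4 = (11, 2, -5)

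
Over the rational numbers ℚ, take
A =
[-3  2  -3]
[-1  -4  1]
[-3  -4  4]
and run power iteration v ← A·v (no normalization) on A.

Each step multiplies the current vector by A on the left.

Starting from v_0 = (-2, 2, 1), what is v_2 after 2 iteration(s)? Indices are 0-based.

v_2 = (-37, 15, 7)

v_0 = (-2, 2, 1).
v_1 = A·v_0 = (7, -5, 2).
v_2 = A·v_1 = (-37, 15, 7).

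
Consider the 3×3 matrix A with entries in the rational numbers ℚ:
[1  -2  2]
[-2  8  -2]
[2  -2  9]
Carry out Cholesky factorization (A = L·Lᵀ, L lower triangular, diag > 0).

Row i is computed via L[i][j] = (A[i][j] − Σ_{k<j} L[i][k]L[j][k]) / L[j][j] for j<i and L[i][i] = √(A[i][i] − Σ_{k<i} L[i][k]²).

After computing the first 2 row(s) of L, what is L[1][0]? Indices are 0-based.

Step 1: L[0][0] = √(1) = 1.
  L[1][0] = (-2) / L[0][0] = -2.
Step 2: L[1][1] = √(4) = 2.

L[1][0] = -2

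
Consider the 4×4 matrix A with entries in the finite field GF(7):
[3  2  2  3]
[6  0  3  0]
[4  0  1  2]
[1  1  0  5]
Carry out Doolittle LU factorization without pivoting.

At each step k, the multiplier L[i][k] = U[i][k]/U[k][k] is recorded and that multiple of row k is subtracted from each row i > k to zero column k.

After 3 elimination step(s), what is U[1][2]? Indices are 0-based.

U[1][2] = 6

[col 0] pivot 3
  R1 -= 2*R0 → (0, 3, 6, 1)  (L[1][0] := 2)
  R2 -= 6*R0 → (0, 2, 3, 5)  (L[2][0] := 6)
  R3 -= 5*R0 → (0, 5, 4, 4)  (L[3][0] := 5)
[col 1] pivot 3
  R2 -= 3*R1 → (0, 0, 6, 2)  (L[2][1] := 3)
  R3 -= 4*R1 → (0, 0, 1, 0)  (L[3][1] := 4)
[col 2] pivot 6
  R3 -= 6*R2 → (0, 0, 0, 2)  (L[3][2] := 6)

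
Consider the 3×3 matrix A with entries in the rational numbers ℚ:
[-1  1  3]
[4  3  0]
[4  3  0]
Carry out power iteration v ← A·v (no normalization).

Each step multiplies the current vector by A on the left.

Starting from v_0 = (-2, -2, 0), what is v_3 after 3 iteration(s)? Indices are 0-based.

v_0 = (-2, -2, 0).
v_1 = A·v_0 = (0, -14, -14).
v_2 = A·v_1 = (-56, -42, -42).
v_3 = A·v_2 = (-112, -350, -350).

v_3 = (-112, -350, -350)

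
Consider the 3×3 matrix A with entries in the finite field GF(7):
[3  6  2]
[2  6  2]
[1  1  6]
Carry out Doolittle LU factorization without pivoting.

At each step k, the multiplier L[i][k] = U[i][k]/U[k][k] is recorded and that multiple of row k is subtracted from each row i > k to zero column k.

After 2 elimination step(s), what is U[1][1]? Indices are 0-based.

Step 1: pivot at (0,0) is 3.
  row1 ← row1 − (3)·row0  ⇒  L[1][0]=3, U row1=(0, 2, 3)
  row2 ← row2 − (5)·row0  ⇒  L[2][0]=5, U row2=(0, 6, 3)
Step 2: pivot at (1,1) is 2.
  row2 ← row2 − (3)·row1  ⇒  L[2][1]=3, U row2=(0, 0, 1)

U[1][1] = 2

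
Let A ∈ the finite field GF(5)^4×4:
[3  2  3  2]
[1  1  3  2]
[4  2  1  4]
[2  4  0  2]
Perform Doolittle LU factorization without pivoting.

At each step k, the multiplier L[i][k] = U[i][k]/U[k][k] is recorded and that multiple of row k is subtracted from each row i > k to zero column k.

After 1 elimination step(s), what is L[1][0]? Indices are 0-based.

L[1][0] = 2

[col 0] pivot 3
  R1 -= 2*R0 → (0, 2, 2, 3)  (L[1][0] := 2)
  R2 -= 3*R0 → (0, 1, 2, 3)  (L[2][0] := 3)
  R3 -= 4*R0 → (0, 1, 3, 4)  (L[3][0] := 4)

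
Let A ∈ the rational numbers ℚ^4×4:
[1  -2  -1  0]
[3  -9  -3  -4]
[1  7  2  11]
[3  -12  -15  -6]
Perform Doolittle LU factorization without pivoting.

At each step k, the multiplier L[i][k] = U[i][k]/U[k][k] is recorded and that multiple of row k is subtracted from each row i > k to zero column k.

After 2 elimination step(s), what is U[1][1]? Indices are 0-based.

U[1][1] = -3

[col 0] pivot 1
  R1 -= 3*R0 → (0, -3, 0, -4)  (L[1][0] := 3)
  R2 -= 1*R0 → (0, 9, 3, 11)  (L[2][0] := 1)
  R3 -= 3*R0 → (0, -6, -12, -6)  (L[3][0] := 3)
[col 1] pivot -3
  R2 -= -3*R1 → (0, 0, 3, -1)  (L[2][1] := -3)
  R3 -= 2*R1 → (0, 0, -12, 2)  (L[3][1] := 2)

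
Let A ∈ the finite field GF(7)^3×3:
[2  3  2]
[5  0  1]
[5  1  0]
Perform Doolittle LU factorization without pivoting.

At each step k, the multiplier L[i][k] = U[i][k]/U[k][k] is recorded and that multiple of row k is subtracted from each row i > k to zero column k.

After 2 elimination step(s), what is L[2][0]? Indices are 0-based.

k=0: U[0][0]=2
  eliminate (1,0): mult=6, new row 1: (0, 3, 3); set L[1][0]=6
  eliminate (2,0): mult=6, new row 2: (0, 4, 2); set L[2][0]=6
k=1: U[1][1]=3
  eliminate (2,1): mult=6, new row 2: (0, 0, 5); set L[2][1]=6

L[2][0] = 6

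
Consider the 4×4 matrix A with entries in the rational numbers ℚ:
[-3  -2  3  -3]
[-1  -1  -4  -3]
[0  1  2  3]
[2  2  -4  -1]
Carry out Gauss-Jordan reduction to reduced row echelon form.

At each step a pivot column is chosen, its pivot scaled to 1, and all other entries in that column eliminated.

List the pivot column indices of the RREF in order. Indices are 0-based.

pivot columns: 0, 1, 2, 3

step 1: normalize row 0 (÷-3) = (1, 2/3, -1, 1)
  row 1: subtract -1×row0 = (0, -1/3, -5, -2)
  row 3: subtract 2×row0 = (0, 2/3, -2, -3)
step 2: normalize row 1 (÷-1/3) = (0, 1, 15, 6)
  row 0: subtract 2/3×row1 = (1, 0, -11, -3)
  row 2: subtract 1×row1 = (0, 0, -13, -3)
  row 3: subtract 2/3×row1 = (0, 0, -12, -7)
step 3: normalize row 2 (÷-13) = (0, 0, 1, 3/13)
  row 0: subtract -11×row2 = (1, 0, 0, -6/13)
  row 1: subtract 15×row2 = (0, 1, 0, 33/13)
  row 3: subtract -12×row2 = (0, 0, 0, -55/13)
step 4: normalize row 3 (÷-55/13) = (0, 0, 0, 1)
  row 0: subtract -6/13×row3 = (1, 0, 0, 0)
  row 1: subtract 33/13×row3 = (0, 1, 0, 0)
  row 2: subtract 3/13×row3 = (0, 0, 1, 0)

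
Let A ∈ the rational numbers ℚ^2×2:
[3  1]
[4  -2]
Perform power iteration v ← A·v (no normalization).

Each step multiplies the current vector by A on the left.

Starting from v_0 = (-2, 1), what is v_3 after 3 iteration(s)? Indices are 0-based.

v_0 = (-2, 1).
v_1 = A·v_0 = (-5, -10).
v_2 = A·v_1 = (-25, 0).
v_3 = A·v_2 = (-75, -100).

v_3 = (-75, -100)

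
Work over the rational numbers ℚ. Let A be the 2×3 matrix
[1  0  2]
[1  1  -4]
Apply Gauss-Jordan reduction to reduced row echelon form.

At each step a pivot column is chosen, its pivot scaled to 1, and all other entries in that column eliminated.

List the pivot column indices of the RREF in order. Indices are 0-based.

pivot(0,0)=1: scale R0 → (1, 0, 2)
  clear (1,0): R1 −= (1)R0 → (0, 1, -6)
pivot(1,1)=1: scale R1 → (0, 1, -6)

pivot columns: 0, 1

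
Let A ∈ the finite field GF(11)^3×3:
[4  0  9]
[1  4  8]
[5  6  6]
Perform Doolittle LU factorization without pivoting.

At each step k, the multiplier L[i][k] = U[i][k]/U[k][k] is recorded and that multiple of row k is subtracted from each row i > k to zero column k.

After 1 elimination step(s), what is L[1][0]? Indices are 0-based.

[col 0] pivot 4
  R1 -= 3*R0 → (0, 4, 3)  (L[1][0] := 3)
  R2 -= 4*R0 → (0, 6, 3)  (L[2][0] := 4)

L[1][0] = 3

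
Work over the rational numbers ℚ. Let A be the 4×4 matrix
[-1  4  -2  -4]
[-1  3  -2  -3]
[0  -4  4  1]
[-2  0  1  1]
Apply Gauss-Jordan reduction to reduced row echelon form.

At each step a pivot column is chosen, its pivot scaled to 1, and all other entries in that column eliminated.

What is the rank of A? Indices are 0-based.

[1] R0 /= -1  ⇒  (1, -4, 2, 4)
     R1 -= -1·R0  ⇒  (0, -1, 0, 1)
     R3 -= -2·R0  ⇒  (0, -8, 5, 9)
[2] R1 /= -1  ⇒  (0, 1, 0, -1)
     R0 -= -4·R1  ⇒  (1, 0, 2, 0)
     R2 -= -4·R1  ⇒  (0, 0, 4, -3)
     R3 -= -8·R1  ⇒  (0, 0, 5, 1)
[3] R2 /= 4  ⇒  (0, 0, 1, -3/4)
     R0 -= 2·R2  ⇒  (1, 0, 0, 3/2)
     R3 -= 5·R2  ⇒  (0, 0, 0, 19/4)
[4] R3 /= 19/4  ⇒  (0, 0, 0, 1)
     R0 -= 3/2·R3  ⇒  (1, 0, 0, 0)
     R1 -= -1·R3  ⇒  (0, 1, 0, 0)
     R2 -= -3/4·R3  ⇒  (0, 0, 1, 0)

rank = 4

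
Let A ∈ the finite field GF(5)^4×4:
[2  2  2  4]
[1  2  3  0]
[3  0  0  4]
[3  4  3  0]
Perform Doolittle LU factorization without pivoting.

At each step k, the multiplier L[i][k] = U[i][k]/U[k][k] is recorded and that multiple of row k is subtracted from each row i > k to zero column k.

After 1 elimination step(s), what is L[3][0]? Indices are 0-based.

L[3][0] = 4

k=0: U[0][0]=2
  eliminate (1,0): mult=3, new row 1: (0, 1, 2, 3); set L[1][0]=3
  eliminate (2,0): mult=4, new row 2: (0, 2, 2, 3); set L[2][0]=4
  eliminate (3,0): mult=4, new row 3: (0, 1, 0, 4); set L[3][0]=4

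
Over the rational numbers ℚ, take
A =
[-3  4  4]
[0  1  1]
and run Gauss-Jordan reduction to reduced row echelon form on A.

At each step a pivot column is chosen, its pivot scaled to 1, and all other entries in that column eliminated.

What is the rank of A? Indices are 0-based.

pivot(0,0)=-3: scale R0 → (1, -4/3, -4/3)
pivot(1,1)=1: scale R1 → (0, 1, 1)
  clear (0,1): R0 −= (-4/3)R1 → (1, 0, 0)

rank = 2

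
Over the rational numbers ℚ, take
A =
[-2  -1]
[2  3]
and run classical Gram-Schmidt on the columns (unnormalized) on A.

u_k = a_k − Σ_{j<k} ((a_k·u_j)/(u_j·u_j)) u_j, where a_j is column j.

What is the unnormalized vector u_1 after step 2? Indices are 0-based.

Step 1: u_0 = a_0 = (-2, 2).
Step 2: u_1 = a_1 − (1)·u_0 = (1, 1).

u_1 = (1, 1)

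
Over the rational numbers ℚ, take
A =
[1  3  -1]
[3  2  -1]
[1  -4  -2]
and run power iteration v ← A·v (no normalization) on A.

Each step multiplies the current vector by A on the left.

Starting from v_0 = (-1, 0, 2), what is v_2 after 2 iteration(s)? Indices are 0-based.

v_2 = (-13, -14, 27)

v_0 = (-1, 0, 2).
v_1 = A·v_0 = (-3, -5, -5).
v_2 = A·v_1 = (-13, -14, 27).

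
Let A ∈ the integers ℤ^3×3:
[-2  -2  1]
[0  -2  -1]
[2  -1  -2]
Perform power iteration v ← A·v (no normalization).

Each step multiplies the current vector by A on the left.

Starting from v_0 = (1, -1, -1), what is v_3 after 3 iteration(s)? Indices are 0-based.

v_0 = (1, -1, -1).
v_1 = A·v_0 = (-1, 3, 5).
v_2 = A·v_1 = (1, -11, -15).
v_3 = A·v_2 = (5, 37, 43).

v_3 = (5, 37, 43)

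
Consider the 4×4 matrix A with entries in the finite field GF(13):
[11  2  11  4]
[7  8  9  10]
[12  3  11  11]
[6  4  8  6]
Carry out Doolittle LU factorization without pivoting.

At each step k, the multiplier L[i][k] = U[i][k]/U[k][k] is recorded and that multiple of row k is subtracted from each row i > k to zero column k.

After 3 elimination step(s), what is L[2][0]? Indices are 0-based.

L[2][0] = 7

[col 0] pivot 11
  R1 -= 3*R0 → (0, 2, 2, 11)  (L[1][0] := 3)
  R2 -= 7*R0 → (0, 2, 12, 9)  (L[2][0] := 7)
  R3 -= 10*R0 → (0, 10, 2, 5)  (L[3][0] := 10)
[col 1] pivot 2
  R2 -= 1*R1 → (0, 0, 10, 11)  (L[2][1] := 1)
  R3 -= 5*R1 → (0, 0, 5, 2)  (L[3][1] := 5)
[col 2] pivot 10
  R3 -= 7*R2 → (0, 0, 0, 3)  (L[3][2] := 7)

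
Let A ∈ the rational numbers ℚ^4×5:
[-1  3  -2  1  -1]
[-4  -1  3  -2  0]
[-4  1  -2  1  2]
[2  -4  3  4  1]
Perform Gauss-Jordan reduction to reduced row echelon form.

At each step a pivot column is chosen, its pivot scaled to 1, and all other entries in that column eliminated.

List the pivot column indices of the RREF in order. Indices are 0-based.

pivot columns: 0, 1, 2, 3

[1] R0 /= -1  ⇒  (1, -3, 2, -1, 1)
     R1 -= -4·R0  ⇒  (0, -13, 11, -6, 4)
     R2 -= -4·R0  ⇒  (0, -11, 6, -3, 6)
     R3 -= 2·R0  ⇒  (0, 2, -1, 6, -1)
[2] R1 /= -13  ⇒  (0, 1, -11/13, 6/13, -4/13)
     R0 -= -3·R1  ⇒  (1, 0, -7/13, 5/13, 1/13)
     R2 -= -11·R1  ⇒  (0, 0, -43/13, 27/13, 34/13)
     R3 -= 2·R1  ⇒  (0, 0, 9/13, 66/13, -5/13)
[3] R2 /= -43/13  ⇒  (0, 0, 1, -27/43, -34/43)
     R0 -= -7/13·R2  ⇒  (1, 0, 0, 2/43, -15/43)
     R1 -= -11/13·R2  ⇒  (0, 1, 0, -3/43, -42/43)
     R3 -= 9/13·R2  ⇒  (0, 0, 0, 237/43, 7/43)
[4] R3 /= 237/43  ⇒  (0, 0, 0, 1, 7/237)
     R0 -= 2/43·R3  ⇒  (1, 0, 0, 0, -83/237)
     R1 -= -3/43·R3  ⇒  (0, 1, 0, 0, -77/79)
     R2 -= -27/43·R3  ⇒  (0, 0, 1, 0, -61/79)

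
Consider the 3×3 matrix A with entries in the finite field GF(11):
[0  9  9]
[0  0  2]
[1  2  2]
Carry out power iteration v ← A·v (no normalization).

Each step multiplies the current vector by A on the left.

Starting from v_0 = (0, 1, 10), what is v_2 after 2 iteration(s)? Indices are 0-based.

v_2 = (4, 0, 7)

v_0 = (0, 1, 10).
v_1 = A·v_0 = (0, 9, 0).
v_2 = A·v_1 = (4, 0, 7).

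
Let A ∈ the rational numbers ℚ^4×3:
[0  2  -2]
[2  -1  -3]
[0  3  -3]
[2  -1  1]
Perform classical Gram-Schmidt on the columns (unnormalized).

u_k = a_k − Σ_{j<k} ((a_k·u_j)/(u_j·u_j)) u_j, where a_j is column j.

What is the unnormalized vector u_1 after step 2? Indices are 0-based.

u_1 = (2, 0, 3, 0)

Step 1: u_0 = a_0 = (0, 2, 0, 2).
Step 2: u_1 = a_1 − (-1/2)·u_0 = (2, 0, 3, 0).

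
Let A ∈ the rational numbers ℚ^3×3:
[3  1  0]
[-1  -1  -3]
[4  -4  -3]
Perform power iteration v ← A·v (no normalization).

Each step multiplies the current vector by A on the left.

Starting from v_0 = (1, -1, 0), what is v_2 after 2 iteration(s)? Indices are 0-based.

v_2 = (6, -26, -16)

v_0 = (1, -1, 0).
v_1 = A·v_0 = (2, 0, 8).
v_2 = A·v_1 = (6, -26, -16).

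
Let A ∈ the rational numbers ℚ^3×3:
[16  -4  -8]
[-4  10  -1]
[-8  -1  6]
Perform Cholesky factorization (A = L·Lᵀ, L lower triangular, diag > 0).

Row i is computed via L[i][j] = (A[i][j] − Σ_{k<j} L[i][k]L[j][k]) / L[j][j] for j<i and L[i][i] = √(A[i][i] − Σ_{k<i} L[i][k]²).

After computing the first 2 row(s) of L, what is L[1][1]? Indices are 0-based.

L[1][1] = 3

Step 1: L[0][0] = √(16) = 4.
  L[1][0] = (-4) / L[0][0] = -1.
Step 2: L[1][1] = √(9) = 3.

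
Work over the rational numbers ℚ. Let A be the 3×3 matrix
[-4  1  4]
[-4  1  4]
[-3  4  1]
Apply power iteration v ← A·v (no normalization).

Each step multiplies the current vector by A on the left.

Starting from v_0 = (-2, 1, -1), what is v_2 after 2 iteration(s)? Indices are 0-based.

v_0 = (-2, 1, -1).
v_1 = A·v_0 = (5, 5, 9).
v_2 = A·v_1 = (21, 21, 14).

v_2 = (21, 21, 14)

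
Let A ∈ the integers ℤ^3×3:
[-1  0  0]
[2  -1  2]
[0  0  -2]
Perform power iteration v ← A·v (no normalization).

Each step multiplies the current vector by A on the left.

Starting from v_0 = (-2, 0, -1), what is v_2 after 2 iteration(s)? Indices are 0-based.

v_0 = (-2, 0, -1).
v_1 = A·v_0 = (2, -6, 2).
v_2 = A·v_1 = (-2, 14, -4).

v_2 = (-2, 14, -4)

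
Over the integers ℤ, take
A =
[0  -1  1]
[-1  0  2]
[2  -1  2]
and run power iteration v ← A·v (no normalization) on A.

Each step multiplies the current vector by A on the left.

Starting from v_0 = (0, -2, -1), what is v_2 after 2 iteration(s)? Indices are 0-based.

v_0 = (0, -2, -1).
v_1 = A·v_0 = (1, -2, 0).
v_2 = A·v_1 = (2, -1, 4).

v_2 = (2, -1, 4)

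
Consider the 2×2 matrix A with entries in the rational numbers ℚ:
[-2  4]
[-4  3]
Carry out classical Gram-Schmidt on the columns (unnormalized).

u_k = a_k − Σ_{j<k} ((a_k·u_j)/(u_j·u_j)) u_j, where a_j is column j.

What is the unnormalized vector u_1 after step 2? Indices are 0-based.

u_1 = (2, -1)

Step 1: u_0 = a_0 = (-2, -4).
Step 2: u_1 = a_1 − (-1)·u_0 = (2, -1).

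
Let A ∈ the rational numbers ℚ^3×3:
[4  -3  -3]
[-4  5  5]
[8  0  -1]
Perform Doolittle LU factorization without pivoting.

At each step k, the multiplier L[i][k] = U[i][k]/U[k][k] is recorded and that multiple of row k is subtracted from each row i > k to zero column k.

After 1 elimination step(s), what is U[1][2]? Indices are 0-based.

U[1][2] = 2

k=0: U[0][0]=4
  eliminate (1,0): mult=-1, new row 1: (0, 2, 2); set L[1][0]=-1
  eliminate (2,0): mult=2, new row 2: (0, 6, 5); set L[2][0]=2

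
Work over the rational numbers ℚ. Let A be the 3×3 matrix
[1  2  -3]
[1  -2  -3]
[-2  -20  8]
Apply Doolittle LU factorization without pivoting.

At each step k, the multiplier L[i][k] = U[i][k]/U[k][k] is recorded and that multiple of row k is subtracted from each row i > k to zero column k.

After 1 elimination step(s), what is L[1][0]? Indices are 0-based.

Step 1: pivot at (0,0) is 1.
  row1 ← row1 − (1)·row0  ⇒  L[1][0]=1, U row1=(0, -4, 0)
  row2 ← row2 − (-2)·row0  ⇒  L[2][0]=-2, U row2=(0, -16, 2)

L[1][0] = 1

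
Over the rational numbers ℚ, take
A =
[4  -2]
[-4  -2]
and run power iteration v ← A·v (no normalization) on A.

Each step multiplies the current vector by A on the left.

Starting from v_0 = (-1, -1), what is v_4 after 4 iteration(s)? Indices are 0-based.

v_0 = (-1, -1).
v_1 = A·v_0 = (-2, 6).
v_2 = A·v_1 = (-20, -4).
v_3 = A·v_2 = (-72, 88).
v_4 = A·v_3 = (-464, 112).

v_4 = (-464, 112)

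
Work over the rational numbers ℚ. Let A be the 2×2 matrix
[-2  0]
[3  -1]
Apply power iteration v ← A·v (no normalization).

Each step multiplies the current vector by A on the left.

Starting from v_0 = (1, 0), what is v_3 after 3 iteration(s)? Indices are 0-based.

v_0 = (1, 0).
v_1 = A·v_0 = (-2, 3).
v_2 = A·v_1 = (4, -9).
v_3 = A·v_2 = (-8, 21).

v_3 = (-8, 21)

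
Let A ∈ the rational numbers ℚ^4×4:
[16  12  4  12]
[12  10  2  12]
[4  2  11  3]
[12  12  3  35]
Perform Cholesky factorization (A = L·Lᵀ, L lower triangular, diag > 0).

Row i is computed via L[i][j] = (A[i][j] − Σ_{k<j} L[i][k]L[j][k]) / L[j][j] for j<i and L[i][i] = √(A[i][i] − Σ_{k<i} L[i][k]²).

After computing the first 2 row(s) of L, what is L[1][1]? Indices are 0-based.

L[1][1] = 1

Step 1: L[0][0] = √(16) = 4.
  L[1][0] = (12) / L[0][0] = 3.
Step 2: L[1][1] = √(1) = 1.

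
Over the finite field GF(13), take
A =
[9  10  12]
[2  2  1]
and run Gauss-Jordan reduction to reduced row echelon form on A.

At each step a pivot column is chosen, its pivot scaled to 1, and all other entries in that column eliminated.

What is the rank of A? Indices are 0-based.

[1] R0 /= 9  ⇒  (1, 4, 10)
     R1 -= 2·R0  ⇒  (0, 7, 7)
[2] R1 /= 7  ⇒  (0, 1, 1)
     R0 -= 4·R1  ⇒  (1, 0, 6)

rank = 2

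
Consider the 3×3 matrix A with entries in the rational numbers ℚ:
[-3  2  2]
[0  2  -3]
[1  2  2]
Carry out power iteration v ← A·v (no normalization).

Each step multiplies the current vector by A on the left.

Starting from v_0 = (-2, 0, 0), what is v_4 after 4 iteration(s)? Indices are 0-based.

v_4 = (-246, 30, 82)

v_0 = (-2, 0, 0).
v_1 = A·v_0 = (6, 0, -2).
v_2 = A·v_1 = (-22, 6, 2).
v_3 = A·v_2 = (82, 6, -6).
v_4 = A·v_3 = (-246, 30, 82).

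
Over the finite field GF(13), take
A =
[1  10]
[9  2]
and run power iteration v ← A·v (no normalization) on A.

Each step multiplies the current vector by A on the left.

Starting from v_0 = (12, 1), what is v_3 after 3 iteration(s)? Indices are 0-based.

v_3 = (11, 1)

v_0 = (12, 1).
v_1 = A·v_0 = (9, 6).
v_2 = A·v_1 = (4, 2).
v_3 = A·v_2 = (11, 1).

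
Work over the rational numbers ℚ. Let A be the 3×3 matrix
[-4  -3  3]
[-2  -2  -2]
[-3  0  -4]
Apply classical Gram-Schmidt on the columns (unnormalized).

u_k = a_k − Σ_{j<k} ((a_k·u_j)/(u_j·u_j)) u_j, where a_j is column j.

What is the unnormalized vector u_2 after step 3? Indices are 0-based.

u_2 = (24/11, -36/11, -8/11)

Step 1: u_0 = a_0 = (-4, -2, -3).
Step 2: u_1 = a_1 − (16/29)·u_0 = (-23/29, -26/29, 48/29).
Step 3: u_2 = a_2 − (4/29)·u_0 − (-19/11)·u_1 = (24/11, -36/11, -8/11).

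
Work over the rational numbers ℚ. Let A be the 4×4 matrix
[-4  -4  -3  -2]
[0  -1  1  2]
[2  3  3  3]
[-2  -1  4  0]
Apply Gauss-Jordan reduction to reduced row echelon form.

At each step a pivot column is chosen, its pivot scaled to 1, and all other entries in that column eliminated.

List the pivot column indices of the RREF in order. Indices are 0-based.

[1] R0 /= -4  ⇒  (1, 1, 3/4, 1/2)
     R2 -= 2·R0  ⇒  (0, 1, 3/2, 2)
     R3 -= -2·R0  ⇒  (0, 1, 11/2, 1)
[2] R1 /= -1  ⇒  (0, 1, -1, -2)
     R0 -= 1·R1  ⇒  (1, 0, 7/4, 5/2)
     R2 -= 1·R1  ⇒  (0, 0, 5/2, 4)
     R3 -= 1·R1  ⇒  (0, 0, 13/2, 3)
[3] R2 /= 5/2  ⇒  (0, 0, 1, 8/5)
     R0 -= 7/4·R2  ⇒  (1, 0, 0, -3/10)
     R1 -= -1·R2  ⇒  (0, 1, 0, -2/5)
     R3 -= 13/2·R2  ⇒  (0, 0, 0, -37/5)
[4] R3 /= -37/5  ⇒  (0, 0, 0, 1)
     R0 -= -3/10·R3  ⇒  (1, 0, 0, 0)
     R1 -= -2/5·R3  ⇒  (0, 1, 0, 0)
     R2 -= 8/5·R3  ⇒  (0, 0, 1, 0)

pivot columns: 0, 1, 2, 3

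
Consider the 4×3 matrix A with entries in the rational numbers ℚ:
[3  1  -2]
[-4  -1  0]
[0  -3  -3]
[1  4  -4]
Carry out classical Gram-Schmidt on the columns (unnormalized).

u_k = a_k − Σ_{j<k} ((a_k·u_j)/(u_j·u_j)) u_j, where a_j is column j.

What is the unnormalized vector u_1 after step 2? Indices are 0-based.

u_1 = (-7/26, 9/13, -3, 93/26)

Step 1: u_0 = a_0 = (3, -4, 0, 1).
Step 2: u_1 = a_1 − (11/26)·u_0 = (-7/26, 9/13, -3, 93/26).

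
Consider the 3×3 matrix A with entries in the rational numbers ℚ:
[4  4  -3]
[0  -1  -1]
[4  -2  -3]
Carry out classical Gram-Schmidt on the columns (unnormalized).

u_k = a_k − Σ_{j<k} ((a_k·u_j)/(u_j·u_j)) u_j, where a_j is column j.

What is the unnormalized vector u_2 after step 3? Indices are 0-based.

u_2 = (-3/19, -18/19, 3/19)

Step 1: u_0 = a_0 = (4, 0, 4).
Step 2: u_1 = a_1 − (1/4)·u_0 = (3, -1, -3).
Step 3: u_2 = a_2 − (-3/4)·u_0 − (1/19)·u_1 = (-3/19, -18/19, 3/19).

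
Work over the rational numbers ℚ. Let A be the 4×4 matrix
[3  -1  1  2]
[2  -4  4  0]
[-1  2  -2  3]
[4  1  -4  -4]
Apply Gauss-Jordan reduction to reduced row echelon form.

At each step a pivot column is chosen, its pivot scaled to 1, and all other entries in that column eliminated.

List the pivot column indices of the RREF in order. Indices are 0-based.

step 1: normalize row 0 (÷3) = (1, -1/3, 1/3, 2/3)
  row 1: subtract 2×row0 = (0, -10/3, 10/3, -4/3)
  row 2: subtract -1×row0 = (0, 5/3, -5/3, 11/3)
  row 3: subtract 4×row0 = (0, 7/3, -16/3, -20/3)
step 2: normalize row 1 (÷-10/3) = (0, 1, -1, 2/5)
  row 0: subtract -1/3×row1 = (1, 0, 0, 4/5)
  row 2: subtract 5/3×row1 = (0, 0, 0, 3)
  row 3: subtract 7/3×row1 = (0, 0, -3, -38/5)
step 3: exchange rows 2,3
step 3: normalize row 2 (÷-3) = (0, 0, 1, 38/15)
  row 1: subtract -1×row2 = (0, 1, 0, 44/15)
step 4: normalize row 3 (÷3) = (0, 0, 0, 1)
  row 0: subtract 4/5×row3 = (1, 0, 0, 0)
  row 1: subtract 44/15×row3 = (0, 1, 0, 0)
  row 2: subtract 38/15×row3 = (0, 0, 1, 0)

pivot columns: 0, 1, 2, 3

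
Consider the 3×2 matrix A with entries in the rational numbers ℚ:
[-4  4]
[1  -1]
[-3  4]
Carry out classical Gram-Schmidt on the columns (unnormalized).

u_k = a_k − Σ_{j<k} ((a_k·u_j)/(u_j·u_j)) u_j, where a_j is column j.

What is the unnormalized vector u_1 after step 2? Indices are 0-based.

Step 1: u_0 = a_0 = (-4, 1, -3).
Step 2: u_1 = a_1 − (-29/26)·u_0 = (-6/13, 3/26, 17/26).

u_1 = (-6/13, 3/26, 17/26)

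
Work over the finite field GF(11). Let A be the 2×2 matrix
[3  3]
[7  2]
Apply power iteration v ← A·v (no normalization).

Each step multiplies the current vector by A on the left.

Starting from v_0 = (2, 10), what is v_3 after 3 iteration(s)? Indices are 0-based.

v_0 = (2, 10).
v_1 = A·v_0 = (3, 1).
v_2 = A·v_1 = (1, 1).
v_3 = A·v_2 = (6, 9).

v_3 = (6, 9)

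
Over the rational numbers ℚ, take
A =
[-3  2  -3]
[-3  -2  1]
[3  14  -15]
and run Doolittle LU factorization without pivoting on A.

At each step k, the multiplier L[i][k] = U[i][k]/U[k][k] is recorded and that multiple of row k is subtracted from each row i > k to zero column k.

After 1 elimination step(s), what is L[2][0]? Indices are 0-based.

Step 1: pivot at (0,0) is -3.
  row1 ← row1 − (1)·row0  ⇒  L[1][0]=1, U row1=(0, -4, 4)
  row2 ← row2 − (-1)·row0  ⇒  L[2][0]=-1, U row2=(0, 16, -18)

L[2][0] = -1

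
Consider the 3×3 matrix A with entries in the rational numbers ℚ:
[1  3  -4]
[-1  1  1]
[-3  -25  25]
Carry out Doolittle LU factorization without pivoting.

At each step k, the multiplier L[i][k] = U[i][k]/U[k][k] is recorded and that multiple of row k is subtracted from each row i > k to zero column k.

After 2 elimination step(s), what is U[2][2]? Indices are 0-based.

U[2][2] = 1

[col 0] pivot 1
  R1 -= -1*R0 → (0, 4, -3)  (L[1][0] := -1)
  R2 -= -3*R0 → (0, -16, 13)  (L[2][0] := -3)
[col 1] pivot 4
  R2 -= -4*R1 → (0, 0, 1)  (L[2][1] := -4)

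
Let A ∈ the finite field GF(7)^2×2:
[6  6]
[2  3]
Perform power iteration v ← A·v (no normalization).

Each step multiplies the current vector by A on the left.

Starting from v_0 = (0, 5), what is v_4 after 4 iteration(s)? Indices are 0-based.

v_4 = (3, 2)

v_0 = (0, 5).
v_1 = A·v_0 = (2, 1).
v_2 = A·v_1 = (4, 0).
v_3 = A·v_2 = (3, 1).
v_4 = A·v_3 = (3, 2).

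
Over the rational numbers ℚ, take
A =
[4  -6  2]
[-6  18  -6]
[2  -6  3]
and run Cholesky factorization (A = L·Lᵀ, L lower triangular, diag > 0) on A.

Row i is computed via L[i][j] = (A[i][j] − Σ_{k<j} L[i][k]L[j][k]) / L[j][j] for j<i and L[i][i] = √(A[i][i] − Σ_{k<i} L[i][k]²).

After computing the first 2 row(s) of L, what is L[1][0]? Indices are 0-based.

Step 1: L[0][0] = √(4) = 2.
  L[1][0] = (-6) / L[0][0] = -3.
Step 2: L[1][1] = √(9) = 3.

L[1][0] = -3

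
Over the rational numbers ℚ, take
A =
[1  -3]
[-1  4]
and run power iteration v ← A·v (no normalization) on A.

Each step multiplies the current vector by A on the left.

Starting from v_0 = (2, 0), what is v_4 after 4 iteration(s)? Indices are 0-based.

v_4 = (182, -230)

v_0 = (2, 0).
v_1 = A·v_0 = (2, -2).
v_2 = A·v_1 = (8, -10).
v_3 = A·v_2 = (38, -48).
v_4 = A·v_3 = (182, -230).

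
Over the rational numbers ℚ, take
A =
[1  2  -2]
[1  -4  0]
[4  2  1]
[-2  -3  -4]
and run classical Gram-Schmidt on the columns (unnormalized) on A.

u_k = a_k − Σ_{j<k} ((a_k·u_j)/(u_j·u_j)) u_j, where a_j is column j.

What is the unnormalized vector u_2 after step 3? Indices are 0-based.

u_2 = (-787/291, 95/291, -229/291, -268/97)

Step 1: u_0 = a_0 = (1, 1, 4, -2).
Step 2: u_1 = a_1 − (6/11)·u_0 = (16/11, -50/11, -2/11, -21/11).
Step 3: u_2 = a_2 − (5/11)·u_0 − (50/291)·u_1 = (-787/291, 95/291, -229/291, -268/97).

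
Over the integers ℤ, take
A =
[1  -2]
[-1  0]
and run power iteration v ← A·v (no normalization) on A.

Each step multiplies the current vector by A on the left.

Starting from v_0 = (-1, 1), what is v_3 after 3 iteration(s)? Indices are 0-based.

v_0 = (-1, 1).
v_1 = A·v_0 = (-3, 1).
v_2 = A·v_1 = (-5, 3).
v_3 = A·v_2 = (-11, 5).

v_3 = (-11, 5)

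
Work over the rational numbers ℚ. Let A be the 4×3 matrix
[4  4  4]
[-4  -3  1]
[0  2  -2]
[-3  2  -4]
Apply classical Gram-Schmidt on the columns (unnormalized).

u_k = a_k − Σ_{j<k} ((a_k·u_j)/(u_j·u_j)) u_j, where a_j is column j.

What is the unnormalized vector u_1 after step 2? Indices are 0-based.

Step 1: u_0 = a_0 = (4, -4, 0, -3).
Step 2: u_1 = a_1 − (22/41)·u_0 = (76/41, -35/41, 2, 148/41).

u_1 = (76/41, -35/41, 2, 148/41)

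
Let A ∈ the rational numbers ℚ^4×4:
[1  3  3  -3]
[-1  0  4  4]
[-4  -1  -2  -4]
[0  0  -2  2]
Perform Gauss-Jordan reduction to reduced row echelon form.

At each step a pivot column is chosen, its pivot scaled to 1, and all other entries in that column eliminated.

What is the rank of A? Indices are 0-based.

pivot(0,0)=1: scale R0 → (1, 3, 3, -3)
  clear (1,0): R1 −= (-1)R0 → (0, 3, 7, 1)
  clear (2,0): R2 −= (-4)R0 → (0, 11, 10, -16)
pivot(1,1)=3: scale R1 → (0, 1, 7/3, 1/3)
  clear (0,1): R0 −= (3)R1 → (1, 0, -4, -4)
  clear (2,1): R2 −= (11)R1 → (0, 0, -47/3, -59/3)
pivot(2,2)=-47/3: scale R2 → (0, 0, 1, 59/47)
  clear (0,2): R0 −= (-4)R2 → (1, 0, 0, 48/47)
  clear (1,2): R1 −= (7/3)R2 → (0, 1, 0, -122/47)
  clear (3,2): R3 −= (-2)R2 → (0, 0, 0, 212/47)
pivot(3,3)=212/47: scale R3 → (0, 0, 0, 1)
  clear (0,3): R0 −= (48/47)R3 → (1, 0, 0, 0)
  clear (1,3): R1 −= (-122/47)R3 → (0, 1, 0, 0)
  clear (2,3): R2 −= (59/47)R3 → (0, 0, 1, 0)

rank = 4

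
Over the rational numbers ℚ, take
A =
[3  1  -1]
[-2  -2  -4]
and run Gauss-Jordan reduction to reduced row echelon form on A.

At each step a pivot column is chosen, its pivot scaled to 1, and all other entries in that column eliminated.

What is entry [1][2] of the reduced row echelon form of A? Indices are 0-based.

M[1][2] = 7/2

pivot(0,0)=3: scale R0 → (1, 1/3, -1/3)
  clear (1,0): R1 −= (-2)R0 → (0, -4/3, -14/3)
pivot(1,1)=-4/3: scale R1 → (0, 1, 7/2)
  clear (0,1): R0 −= (1/3)R1 → (1, 0, -3/2)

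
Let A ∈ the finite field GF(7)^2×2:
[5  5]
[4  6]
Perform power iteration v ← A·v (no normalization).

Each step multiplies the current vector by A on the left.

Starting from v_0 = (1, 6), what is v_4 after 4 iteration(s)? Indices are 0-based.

v_4 = (3, 1)

v_0 = (1, 6).
v_1 = A·v_0 = (0, 5).
v_2 = A·v_1 = (4, 2).
v_3 = A·v_2 = (2, 0).
v_4 = A·v_3 = (3, 1).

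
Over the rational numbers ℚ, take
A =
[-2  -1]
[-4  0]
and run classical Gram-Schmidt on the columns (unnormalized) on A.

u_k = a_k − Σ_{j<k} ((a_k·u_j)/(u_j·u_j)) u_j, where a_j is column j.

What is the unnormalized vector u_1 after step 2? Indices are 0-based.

Step 1: u_0 = a_0 = (-2, -4).
Step 2: u_1 = a_1 − (1/10)·u_0 = (-4/5, 2/5).

u_1 = (-4/5, 2/5)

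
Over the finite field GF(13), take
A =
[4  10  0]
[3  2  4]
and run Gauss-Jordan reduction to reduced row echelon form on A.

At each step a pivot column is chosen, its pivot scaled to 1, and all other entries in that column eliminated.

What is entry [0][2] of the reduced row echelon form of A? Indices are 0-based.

step 1: normalize row 0 (÷4) = (1, 9, 0)
  row 1: subtract 3×row0 = (0, 1, 4)
step 2: normalize row 1 (÷1) = (0, 1, 4)
  row 0: subtract 9×row1 = (1, 0, 3)

M[0][2] = 3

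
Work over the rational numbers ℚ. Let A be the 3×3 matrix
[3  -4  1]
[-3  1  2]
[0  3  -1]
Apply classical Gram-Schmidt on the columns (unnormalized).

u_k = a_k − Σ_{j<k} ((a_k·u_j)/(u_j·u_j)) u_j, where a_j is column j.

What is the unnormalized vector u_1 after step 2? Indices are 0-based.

u_1 = (-3/2, -3/2, 3)

Step 1: u_0 = a_0 = (3, -3, 0).
Step 2: u_1 = a_1 − (-5/6)·u_0 = (-3/2, -3/2, 3).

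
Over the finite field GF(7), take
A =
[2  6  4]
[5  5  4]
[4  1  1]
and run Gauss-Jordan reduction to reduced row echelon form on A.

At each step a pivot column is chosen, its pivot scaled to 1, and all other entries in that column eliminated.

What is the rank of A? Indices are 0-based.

step 1: normalize row 0 (÷2) = (1, 3, 2)
  row 1: subtract 5×row0 = (0, 4, 1)
  row 2: subtract 4×row0 = (0, 3, 0)
step 2: normalize row 1 (÷4) = (0, 1, 2)
  row 0: subtract 3×row1 = (1, 0, 3)
  row 2: subtract 3×row1 = (0, 0, 1)
step 3: normalize row 2 (÷1) = (0, 0, 1)
  row 0: subtract 3×row2 = (1, 0, 0)
  row 1: subtract 2×row2 = (0, 1, 0)

rank = 3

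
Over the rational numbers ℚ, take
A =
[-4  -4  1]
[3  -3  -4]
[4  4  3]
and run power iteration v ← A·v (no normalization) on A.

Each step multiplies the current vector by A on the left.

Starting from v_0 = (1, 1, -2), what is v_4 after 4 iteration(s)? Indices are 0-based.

v_4 = (-1934, 802, 1078)

v_0 = (1, 1, -2).
v_1 = A·v_0 = (-10, 8, 2).
v_2 = A·v_1 = (10, -62, -2).
v_3 = A·v_2 = (206, 224, -214).
v_4 = A·v_3 = (-1934, 802, 1078).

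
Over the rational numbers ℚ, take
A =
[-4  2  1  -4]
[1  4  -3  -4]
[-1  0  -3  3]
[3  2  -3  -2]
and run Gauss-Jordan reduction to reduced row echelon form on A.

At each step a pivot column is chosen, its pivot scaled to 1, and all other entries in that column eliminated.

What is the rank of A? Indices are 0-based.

pivot(0,0)=-4: scale R0 → (1, -1/2, -1/4, 1)
  clear (1,0): R1 −= (1)R0 → (0, 9/2, -11/4, -5)
  clear (2,0): R2 −= (-1)R0 → (0, -1/2, -13/4, 4)
  clear (3,0): R3 −= (3)R0 → (0, 7/2, -9/4, -5)
pivot(1,1)=9/2: scale R1 → (0, 1, -11/18, -10/9)
  clear (0,1): R0 −= (-1/2)R1 → (1, 0, -5/9, 4/9)
  clear (2,1): R2 −= (-1/2)R1 → (0, 0, -32/9, 31/9)
  clear (3,1): R3 −= (7/2)R1 → (0, 0, -1/9, -10/9)
pivot(2,2)=-32/9: scale R2 → (0, 0, 1, -31/32)
  clear (0,2): R0 −= (-5/9)R2 → (1, 0, 0, -3/32)
  clear (1,2): R1 −= (-11/18)R2 → (0, 1, 0, -109/64)
  clear (3,2): R3 −= (-1/9)R2 → (0, 0, 0, -39/32)
pivot(3,3)=-39/32: scale R3 → (0, 0, 0, 1)
  clear (0,3): R0 −= (-3/32)R3 → (1, 0, 0, 0)
  clear (1,3): R1 −= (-109/64)R3 → (0, 1, 0, 0)
  clear (2,3): R2 −= (-31/32)R3 → (0, 0, 1, 0)

rank = 4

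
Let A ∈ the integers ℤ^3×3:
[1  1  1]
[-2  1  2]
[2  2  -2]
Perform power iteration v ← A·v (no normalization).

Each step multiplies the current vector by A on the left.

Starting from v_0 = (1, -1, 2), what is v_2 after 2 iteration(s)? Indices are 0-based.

v_2 = (-1, -11, 14)

v_0 = (1, -1, 2).
v_1 = A·v_0 = (2, 1, -4).
v_2 = A·v_1 = (-1, -11, 14).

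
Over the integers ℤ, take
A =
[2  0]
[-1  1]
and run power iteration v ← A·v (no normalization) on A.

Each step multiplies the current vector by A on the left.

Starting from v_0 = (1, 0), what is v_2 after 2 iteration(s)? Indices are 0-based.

v_0 = (1, 0).
v_1 = A·v_0 = (2, -1).
v_2 = A·v_1 = (4, -3).

v_2 = (4, -3)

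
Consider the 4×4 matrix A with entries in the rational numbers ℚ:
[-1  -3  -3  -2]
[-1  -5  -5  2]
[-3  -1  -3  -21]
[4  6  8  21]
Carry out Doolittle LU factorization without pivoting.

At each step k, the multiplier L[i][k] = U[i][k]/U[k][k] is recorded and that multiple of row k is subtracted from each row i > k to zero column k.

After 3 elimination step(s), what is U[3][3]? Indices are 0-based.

U[3][3] = 2

[col 0] pivot -1
  R1 -= 1*R0 → (0, -2, -2, 4)  (L[1][0] := 1)
  R2 -= 3*R0 → (0, 8, 6, -15)  (L[2][0] := 3)
  R3 -= -4*R0 → (0, -6, -4, 13)  (L[3][0] := -4)
[col 1] pivot -2
  R2 -= -4*R1 → (0, 0, -2, 1)  (L[2][1] := -4)
  R3 -= 3*R1 → (0, 0, 2, 1)  (L[3][1] := 3)
[col 2] pivot -2
  R3 -= -1*R2 → (0, 0, 0, 2)  (L[3][2] := -1)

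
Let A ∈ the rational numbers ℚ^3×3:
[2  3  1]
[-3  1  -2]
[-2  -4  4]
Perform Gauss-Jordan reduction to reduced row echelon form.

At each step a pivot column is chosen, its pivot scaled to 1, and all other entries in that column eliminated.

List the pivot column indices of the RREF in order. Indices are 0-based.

pivot columns: 0, 1, 2

pivot(0,0)=2: scale R0 → (1, 3/2, 1/2)
  clear (1,0): R1 −= (-3)R0 → (0, 11/2, -1/2)
  clear (2,0): R2 −= (-2)R0 → (0, -1, 5)
pivot(1,1)=11/2: scale R1 → (0, 1, -1/11)
  clear (0,1): R0 −= (3/2)R1 → (1, 0, 7/11)
  clear (2,1): R2 −= (-1)R1 → (0, 0, 54/11)
pivot(2,2)=54/11: scale R2 → (0, 0, 1)
  clear (0,2): R0 −= (7/11)R2 → (1, 0, 0)
  clear (1,2): R1 −= (-1/11)R2 → (0, 1, 0)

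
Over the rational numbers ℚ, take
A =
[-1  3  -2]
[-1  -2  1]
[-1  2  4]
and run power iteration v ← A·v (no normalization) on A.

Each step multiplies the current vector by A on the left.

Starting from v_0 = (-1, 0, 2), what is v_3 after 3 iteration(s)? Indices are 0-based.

v_3 = (-66, 39, 198)

v_0 = (-1, 0, 2).
v_1 = A·v_0 = (-3, 3, 9).
v_2 = A·v_1 = (-6, 6, 45).
v_3 = A·v_2 = (-66, 39, 198).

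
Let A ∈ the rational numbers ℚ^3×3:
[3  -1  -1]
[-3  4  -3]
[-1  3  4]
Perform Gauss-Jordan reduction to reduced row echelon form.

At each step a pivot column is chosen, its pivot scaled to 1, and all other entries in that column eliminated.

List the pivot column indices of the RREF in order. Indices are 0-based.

[1] R0 /= 3  ⇒  (1, -1/3, -1/3)
     R1 -= -3·R0  ⇒  (0, 3, -4)
     R2 -= -1·R0  ⇒  (0, 8/3, 11/3)
[2] R1 /= 3  ⇒  (0, 1, -4/3)
     R0 -= -1/3·R1  ⇒  (1, 0, -7/9)
     R2 -= 8/3·R1  ⇒  (0, 0, 65/9)
[3] R2 /= 65/9  ⇒  (0, 0, 1)
     R0 -= -7/9·R2  ⇒  (1, 0, 0)
     R1 -= -4/3·R2  ⇒  (0, 1, 0)

pivot columns: 0, 1, 2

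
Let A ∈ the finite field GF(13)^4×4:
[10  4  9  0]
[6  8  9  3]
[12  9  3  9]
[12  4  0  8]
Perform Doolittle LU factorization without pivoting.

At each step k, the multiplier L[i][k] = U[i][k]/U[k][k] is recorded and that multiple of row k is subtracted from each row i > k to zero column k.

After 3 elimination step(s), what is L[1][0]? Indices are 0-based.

Step 1: pivot at (0,0) is 10.
  row1 ← row1 − (11)·row0  ⇒  L[1][0]=11, U row1=(0, 3, 1, 3)
  row2 ← row2 − (9)·row0  ⇒  L[2][0]=9, U row2=(0, 12, 0, 9)
  row3 ← row3 − (9)·row0  ⇒  L[3][0]=9, U row3=(0, 7, 10, 8)
Step 2: pivot at (1,1) is 3.
  row2 ← row2 − (4)·row1  ⇒  L[2][1]=4, U row2=(0, 0, 9, 10)
  row3 ← row3 − (11)·row1  ⇒  L[3][1]=11, U row3=(0, 0, 12, 1)
Step 3: pivot at (2,2) is 9.
  row3 ← row3 − (10)·row2  ⇒  L[3][2]=10, U row3=(0, 0, 0, 5)

L[1][0] = 11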